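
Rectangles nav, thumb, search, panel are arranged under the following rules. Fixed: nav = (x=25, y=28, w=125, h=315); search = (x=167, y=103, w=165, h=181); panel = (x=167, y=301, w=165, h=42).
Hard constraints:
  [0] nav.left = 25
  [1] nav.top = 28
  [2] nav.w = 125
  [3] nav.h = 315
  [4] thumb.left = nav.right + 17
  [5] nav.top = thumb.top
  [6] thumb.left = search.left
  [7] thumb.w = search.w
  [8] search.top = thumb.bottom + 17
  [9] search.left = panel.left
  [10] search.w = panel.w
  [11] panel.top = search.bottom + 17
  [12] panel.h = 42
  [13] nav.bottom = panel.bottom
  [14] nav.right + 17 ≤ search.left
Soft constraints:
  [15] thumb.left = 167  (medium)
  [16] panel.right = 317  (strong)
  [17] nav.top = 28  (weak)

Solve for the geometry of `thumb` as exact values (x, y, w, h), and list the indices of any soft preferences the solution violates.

thumb = (x=167, y=28, w=165, h=58)
violated soft preferences: 16

1. thumb.x = 167  [thumb.left = nav.right + 17]
2. thumb.y = 28  [nav.top = thumb.top]
3. thumb.w = 165  [thumb.w = search.w]
4. thumb.h = 58  [search.top = thumb.bottom + 17]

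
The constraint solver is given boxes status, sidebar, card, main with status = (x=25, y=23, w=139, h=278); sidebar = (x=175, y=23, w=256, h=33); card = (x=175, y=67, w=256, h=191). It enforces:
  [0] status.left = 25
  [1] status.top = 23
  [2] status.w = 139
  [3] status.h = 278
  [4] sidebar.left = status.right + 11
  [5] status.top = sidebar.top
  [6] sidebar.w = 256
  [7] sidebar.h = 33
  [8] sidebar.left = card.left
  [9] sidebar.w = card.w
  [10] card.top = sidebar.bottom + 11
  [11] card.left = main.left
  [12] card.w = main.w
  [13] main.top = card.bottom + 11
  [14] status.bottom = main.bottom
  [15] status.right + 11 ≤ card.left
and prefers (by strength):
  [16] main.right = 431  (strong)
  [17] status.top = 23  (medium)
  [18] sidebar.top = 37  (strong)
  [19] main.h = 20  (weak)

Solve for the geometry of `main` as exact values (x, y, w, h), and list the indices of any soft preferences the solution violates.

main = (x=175, y=269, w=256, h=32)
violated soft preferences: 18, 19

1. main.x = 175  [card.left = main.left]
2. main.w = 256  [card.w = main.w]
3. main.y = 269  [main.top = card.bottom + 11]
4. main.h = 32  [status.bottom = main.bottom]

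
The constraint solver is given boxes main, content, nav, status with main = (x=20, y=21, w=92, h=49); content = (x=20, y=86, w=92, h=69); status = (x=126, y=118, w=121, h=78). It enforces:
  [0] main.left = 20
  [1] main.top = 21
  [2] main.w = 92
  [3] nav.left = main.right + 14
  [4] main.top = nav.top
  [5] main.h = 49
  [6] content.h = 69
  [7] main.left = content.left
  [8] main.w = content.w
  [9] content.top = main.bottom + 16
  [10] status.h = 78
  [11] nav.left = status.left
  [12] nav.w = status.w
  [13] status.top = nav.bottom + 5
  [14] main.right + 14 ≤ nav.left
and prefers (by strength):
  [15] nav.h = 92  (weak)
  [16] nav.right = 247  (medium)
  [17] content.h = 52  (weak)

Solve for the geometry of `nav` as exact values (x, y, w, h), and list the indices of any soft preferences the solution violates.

1. nav.x = 126  [nav.left = main.right + 14]
2. nav.y = 21  [main.top = nav.top]
3. nav.w = 121  [nav.w = status.w]
4. nav.h = 92  [status.top = nav.bottom + 5]

nav = (x=126, y=21, w=121, h=92)
violated soft preferences: 17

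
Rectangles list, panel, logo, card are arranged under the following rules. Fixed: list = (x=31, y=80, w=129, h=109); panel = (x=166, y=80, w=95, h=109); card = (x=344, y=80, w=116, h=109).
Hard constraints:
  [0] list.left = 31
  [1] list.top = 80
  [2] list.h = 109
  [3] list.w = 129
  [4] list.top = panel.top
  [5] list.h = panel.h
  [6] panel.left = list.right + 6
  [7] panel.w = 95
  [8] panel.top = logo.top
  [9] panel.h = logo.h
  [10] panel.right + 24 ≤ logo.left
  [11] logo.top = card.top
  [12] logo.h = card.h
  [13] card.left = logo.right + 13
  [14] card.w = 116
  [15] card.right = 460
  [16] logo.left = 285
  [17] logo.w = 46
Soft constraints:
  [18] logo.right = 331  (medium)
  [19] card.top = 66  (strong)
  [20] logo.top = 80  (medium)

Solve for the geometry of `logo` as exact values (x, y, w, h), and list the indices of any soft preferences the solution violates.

1. logo.y = 80  [panel.top = logo.top]
2. logo.h = 109  [panel.h = logo.h]
3. logo.x = 285  [logo.left = 285]
4. logo.w = 46  [logo.w = 46]

logo = (x=285, y=80, w=46, h=109)
violated soft preferences: 19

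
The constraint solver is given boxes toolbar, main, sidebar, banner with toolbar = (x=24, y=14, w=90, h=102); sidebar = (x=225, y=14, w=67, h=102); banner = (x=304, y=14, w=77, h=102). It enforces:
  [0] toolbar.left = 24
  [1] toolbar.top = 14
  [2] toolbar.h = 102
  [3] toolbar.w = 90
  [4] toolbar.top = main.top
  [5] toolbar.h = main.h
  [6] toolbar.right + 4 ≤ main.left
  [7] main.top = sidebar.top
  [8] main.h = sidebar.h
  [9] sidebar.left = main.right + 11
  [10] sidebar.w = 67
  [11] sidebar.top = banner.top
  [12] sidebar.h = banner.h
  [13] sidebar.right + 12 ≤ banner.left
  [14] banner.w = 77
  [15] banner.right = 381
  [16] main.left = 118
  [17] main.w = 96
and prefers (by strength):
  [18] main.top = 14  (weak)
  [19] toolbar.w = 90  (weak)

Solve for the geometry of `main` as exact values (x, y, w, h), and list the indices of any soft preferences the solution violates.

1. main.y = 14  [toolbar.top = main.top]
2. main.h = 102  [toolbar.h = main.h]
3. main.x = 118  [main.left = 118]
4. main.w = 96  [main.w = 96]

main = (x=118, y=14, w=96, h=102)
violated soft preferences: none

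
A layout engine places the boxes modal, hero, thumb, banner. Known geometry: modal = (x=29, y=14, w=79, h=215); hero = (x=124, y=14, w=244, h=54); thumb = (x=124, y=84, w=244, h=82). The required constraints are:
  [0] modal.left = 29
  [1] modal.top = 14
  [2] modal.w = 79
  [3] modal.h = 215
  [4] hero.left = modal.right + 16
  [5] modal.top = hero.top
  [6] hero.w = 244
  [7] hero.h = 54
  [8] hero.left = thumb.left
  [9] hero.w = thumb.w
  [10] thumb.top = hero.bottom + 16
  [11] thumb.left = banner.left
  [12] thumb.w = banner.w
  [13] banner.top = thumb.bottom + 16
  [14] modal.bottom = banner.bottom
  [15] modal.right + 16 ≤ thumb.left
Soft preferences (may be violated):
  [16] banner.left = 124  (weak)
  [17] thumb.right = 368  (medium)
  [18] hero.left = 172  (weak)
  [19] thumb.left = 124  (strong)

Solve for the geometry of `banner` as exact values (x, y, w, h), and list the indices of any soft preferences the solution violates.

banner = (x=124, y=182, w=244, h=47)
violated soft preferences: 18

1. banner.x = 124  [thumb.left = banner.left]
2. banner.w = 244  [thumb.w = banner.w]
3. banner.y = 182  [banner.top = thumb.bottom + 16]
4. banner.h = 47  [modal.bottom = banner.bottom]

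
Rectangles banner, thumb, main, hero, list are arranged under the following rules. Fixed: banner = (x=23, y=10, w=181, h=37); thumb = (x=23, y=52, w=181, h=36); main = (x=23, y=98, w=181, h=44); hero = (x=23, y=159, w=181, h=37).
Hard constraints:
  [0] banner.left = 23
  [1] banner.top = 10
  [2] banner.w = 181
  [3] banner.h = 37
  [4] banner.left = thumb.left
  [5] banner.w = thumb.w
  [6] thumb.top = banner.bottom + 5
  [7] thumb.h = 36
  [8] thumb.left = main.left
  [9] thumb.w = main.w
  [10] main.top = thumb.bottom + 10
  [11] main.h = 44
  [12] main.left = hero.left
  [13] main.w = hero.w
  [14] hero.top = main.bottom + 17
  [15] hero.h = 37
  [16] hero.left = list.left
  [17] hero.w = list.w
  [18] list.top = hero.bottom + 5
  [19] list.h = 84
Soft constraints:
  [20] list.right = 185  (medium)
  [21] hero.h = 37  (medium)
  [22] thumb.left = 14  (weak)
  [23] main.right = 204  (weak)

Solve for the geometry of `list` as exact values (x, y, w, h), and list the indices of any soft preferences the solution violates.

1. list.x = 23  [hero.left = list.left]
2. list.w = 181  [hero.w = list.w]
3. list.y = 201  [list.top = hero.bottom + 5]
4. list.h = 84  [list.h = 84]

list = (x=23, y=201, w=181, h=84)
violated soft preferences: 20, 22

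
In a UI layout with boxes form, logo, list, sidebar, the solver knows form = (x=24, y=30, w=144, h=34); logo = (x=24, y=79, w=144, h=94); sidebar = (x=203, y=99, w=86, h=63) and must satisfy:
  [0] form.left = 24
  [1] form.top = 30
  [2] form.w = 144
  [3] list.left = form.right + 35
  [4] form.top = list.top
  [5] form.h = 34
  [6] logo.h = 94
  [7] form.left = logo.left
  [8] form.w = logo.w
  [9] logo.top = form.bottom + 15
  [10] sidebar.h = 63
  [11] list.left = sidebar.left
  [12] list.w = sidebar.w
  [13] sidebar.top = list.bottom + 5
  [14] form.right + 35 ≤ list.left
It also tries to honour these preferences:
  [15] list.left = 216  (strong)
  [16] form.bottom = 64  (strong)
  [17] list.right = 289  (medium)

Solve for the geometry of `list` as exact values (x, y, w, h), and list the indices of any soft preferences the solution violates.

list = (x=203, y=30, w=86, h=64)
violated soft preferences: 15

1. list.x = 203  [list.left = form.right + 35]
2. list.y = 30  [form.top = list.top]
3. list.w = 86  [list.w = sidebar.w]
4. list.h = 64  [sidebar.top = list.bottom + 5]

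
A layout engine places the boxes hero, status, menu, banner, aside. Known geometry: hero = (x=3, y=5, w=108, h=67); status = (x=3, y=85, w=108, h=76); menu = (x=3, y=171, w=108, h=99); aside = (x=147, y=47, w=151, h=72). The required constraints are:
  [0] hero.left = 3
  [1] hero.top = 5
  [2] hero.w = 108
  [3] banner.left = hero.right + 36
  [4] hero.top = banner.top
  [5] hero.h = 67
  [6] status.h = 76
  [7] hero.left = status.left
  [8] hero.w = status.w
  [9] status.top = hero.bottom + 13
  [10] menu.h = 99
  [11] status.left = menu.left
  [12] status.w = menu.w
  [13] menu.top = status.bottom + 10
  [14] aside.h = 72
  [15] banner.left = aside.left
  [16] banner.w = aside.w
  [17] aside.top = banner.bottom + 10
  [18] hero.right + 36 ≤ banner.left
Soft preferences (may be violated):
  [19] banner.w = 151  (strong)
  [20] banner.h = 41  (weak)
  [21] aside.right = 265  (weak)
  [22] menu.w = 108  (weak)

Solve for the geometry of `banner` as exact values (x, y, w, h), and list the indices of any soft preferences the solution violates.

banner = (x=147, y=5, w=151, h=32)
violated soft preferences: 20, 21

1. banner.x = 147  [banner.left = hero.right + 36]
2. banner.y = 5  [hero.top = banner.top]
3. banner.w = 151  [banner.w = aside.w]
4. banner.h = 32  [aside.top = banner.bottom + 10]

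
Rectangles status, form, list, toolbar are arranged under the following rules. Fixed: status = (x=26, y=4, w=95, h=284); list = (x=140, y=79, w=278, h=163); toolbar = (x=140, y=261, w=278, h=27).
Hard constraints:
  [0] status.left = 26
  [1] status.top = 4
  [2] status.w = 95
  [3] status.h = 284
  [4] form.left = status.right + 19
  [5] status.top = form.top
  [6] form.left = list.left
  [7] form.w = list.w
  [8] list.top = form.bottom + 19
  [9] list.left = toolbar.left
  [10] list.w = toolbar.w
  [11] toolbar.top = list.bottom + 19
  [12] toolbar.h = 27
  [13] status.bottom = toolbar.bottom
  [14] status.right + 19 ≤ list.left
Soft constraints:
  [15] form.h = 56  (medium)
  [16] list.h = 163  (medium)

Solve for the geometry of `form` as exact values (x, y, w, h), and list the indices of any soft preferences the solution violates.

form = (x=140, y=4, w=278, h=56)
violated soft preferences: none

1. form.x = 140  [form.left = status.right + 19]
2. form.y = 4  [status.top = form.top]
3. form.w = 278  [form.w = list.w]
4. form.h = 56  [list.top = form.bottom + 19]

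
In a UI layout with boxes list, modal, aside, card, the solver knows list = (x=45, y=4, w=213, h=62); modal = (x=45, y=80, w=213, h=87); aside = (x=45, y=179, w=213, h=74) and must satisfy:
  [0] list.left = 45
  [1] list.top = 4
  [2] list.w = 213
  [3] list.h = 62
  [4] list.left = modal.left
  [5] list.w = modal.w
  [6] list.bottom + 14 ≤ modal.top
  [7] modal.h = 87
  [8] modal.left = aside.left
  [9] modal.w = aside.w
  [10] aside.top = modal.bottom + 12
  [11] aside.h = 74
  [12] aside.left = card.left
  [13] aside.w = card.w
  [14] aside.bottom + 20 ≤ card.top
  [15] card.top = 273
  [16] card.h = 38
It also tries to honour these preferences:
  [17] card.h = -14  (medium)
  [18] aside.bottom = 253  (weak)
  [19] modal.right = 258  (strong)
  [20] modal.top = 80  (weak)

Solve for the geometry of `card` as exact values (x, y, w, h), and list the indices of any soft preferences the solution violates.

card = (x=45, y=273, w=213, h=38)
violated soft preferences: 17

1. card.x = 45  [aside.left = card.left]
2. card.w = 213  [aside.w = card.w]
3. card.y = 273  [card.top = 273]
4. card.h = 38  [card.h = 38]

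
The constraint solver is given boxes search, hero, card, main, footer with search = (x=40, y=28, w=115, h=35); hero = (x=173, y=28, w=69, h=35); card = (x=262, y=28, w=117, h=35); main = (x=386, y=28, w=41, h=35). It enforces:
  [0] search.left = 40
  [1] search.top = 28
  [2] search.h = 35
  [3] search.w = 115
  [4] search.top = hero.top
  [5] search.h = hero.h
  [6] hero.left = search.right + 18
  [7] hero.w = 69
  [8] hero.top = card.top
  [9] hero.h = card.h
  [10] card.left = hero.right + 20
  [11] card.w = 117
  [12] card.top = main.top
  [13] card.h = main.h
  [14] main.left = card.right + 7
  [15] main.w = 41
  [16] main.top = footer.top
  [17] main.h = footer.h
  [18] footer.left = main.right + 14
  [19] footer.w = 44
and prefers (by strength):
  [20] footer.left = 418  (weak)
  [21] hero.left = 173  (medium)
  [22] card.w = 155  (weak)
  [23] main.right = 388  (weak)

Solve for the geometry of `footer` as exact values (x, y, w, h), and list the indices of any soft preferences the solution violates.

1. footer.y = 28  [main.top = footer.top]
2. footer.h = 35  [main.h = footer.h]
3. footer.x = 441  [footer.left = main.right + 14]
4. footer.w = 44  [footer.w = 44]

footer = (x=441, y=28, w=44, h=35)
violated soft preferences: 20, 22, 23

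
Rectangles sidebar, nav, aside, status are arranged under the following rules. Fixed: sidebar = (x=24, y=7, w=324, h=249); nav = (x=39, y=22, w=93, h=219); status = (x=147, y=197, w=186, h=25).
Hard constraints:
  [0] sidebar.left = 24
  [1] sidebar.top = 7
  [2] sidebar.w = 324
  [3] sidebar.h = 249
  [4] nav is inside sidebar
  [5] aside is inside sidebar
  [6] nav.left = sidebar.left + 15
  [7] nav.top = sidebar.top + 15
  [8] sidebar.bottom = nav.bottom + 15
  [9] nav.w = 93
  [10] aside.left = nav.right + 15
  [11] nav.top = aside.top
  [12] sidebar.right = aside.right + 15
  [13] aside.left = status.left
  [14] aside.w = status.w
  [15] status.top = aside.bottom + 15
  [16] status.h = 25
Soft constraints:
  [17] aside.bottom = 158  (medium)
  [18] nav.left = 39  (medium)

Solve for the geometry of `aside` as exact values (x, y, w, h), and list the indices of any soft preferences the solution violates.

aside = (x=147, y=22, w=186, h=160)
violated soft preferences: 17

1. aside.x = 147  [aside.left = nav.right + 15]
2. aside.y = 22  [nav.top = aside.top]
3. aside.w = 186  [sidebar.right = aside.right + 15]
4. aside.h = 160  [status.top = aside.bottom + 15]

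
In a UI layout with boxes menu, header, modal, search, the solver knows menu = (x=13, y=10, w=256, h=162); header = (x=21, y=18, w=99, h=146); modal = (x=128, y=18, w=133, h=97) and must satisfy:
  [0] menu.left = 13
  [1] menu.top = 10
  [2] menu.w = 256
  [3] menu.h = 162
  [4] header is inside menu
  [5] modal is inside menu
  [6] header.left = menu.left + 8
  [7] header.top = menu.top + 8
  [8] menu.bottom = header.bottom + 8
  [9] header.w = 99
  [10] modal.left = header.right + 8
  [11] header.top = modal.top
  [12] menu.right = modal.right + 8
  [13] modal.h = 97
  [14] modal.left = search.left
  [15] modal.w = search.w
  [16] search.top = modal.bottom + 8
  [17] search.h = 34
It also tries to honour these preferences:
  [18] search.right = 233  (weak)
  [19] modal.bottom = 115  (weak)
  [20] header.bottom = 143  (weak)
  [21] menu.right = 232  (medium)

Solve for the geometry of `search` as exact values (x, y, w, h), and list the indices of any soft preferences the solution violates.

1. search.x = 128  [modal.left = search.left]
2. search.w = 133  [modal.w = search.w]
3. search.y = 123  [search.top = modal.bottom + 8]
4. search.h = 34  [search.h = 34]

search = (x=128, y=123, w=133, h=34)
violated soft preferences: 18, 20, 21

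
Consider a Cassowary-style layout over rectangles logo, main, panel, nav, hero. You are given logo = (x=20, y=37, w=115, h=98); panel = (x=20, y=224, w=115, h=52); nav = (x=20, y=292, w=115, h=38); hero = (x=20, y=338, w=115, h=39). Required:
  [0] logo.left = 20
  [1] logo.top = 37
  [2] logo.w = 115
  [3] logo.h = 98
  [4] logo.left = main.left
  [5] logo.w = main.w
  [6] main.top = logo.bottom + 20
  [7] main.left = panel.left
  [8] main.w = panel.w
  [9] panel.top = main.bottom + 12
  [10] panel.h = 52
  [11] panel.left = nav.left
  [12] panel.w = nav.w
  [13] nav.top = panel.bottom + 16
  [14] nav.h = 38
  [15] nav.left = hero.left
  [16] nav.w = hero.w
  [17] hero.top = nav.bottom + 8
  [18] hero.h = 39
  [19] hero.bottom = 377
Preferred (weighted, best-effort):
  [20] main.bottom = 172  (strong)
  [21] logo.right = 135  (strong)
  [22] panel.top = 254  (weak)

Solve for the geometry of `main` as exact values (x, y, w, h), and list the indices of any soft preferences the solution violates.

main = (x=20, y=155, w=115, h=57)
violated soft preferences: 20, 22

1. main.x = 20  [logo.left = main.left]
2. main.w = 115  [logo.w = main.w]
3. main.y = 155  [main.top = logo.bottom + 20]
4. main.h = 57  [panel.top = main.bottom + 12]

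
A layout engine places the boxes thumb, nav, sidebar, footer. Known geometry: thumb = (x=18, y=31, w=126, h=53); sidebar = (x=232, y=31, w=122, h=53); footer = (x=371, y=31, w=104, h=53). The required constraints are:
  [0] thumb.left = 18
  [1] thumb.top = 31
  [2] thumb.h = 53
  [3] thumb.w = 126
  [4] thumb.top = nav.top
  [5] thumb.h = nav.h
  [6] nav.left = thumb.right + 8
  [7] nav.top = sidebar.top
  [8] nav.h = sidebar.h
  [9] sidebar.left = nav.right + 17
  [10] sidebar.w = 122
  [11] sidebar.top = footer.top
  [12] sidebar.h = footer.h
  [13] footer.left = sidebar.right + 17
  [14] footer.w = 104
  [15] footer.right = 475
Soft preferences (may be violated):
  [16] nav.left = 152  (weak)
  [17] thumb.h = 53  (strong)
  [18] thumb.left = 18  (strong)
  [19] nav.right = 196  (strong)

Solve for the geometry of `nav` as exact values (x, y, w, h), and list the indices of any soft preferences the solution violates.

1. nav.y = 31  [thumb.top = nav.top]
2. nav.h = 53  [thumb.h = nav.h]
3. nav.x = 152  [nav.left = thumb.right + 8]
4. nav.w = 63  [sidebar.left = nav.right + 17]

nav = (x=152, y=31, w=63, h=53)
violated soft preferences: 19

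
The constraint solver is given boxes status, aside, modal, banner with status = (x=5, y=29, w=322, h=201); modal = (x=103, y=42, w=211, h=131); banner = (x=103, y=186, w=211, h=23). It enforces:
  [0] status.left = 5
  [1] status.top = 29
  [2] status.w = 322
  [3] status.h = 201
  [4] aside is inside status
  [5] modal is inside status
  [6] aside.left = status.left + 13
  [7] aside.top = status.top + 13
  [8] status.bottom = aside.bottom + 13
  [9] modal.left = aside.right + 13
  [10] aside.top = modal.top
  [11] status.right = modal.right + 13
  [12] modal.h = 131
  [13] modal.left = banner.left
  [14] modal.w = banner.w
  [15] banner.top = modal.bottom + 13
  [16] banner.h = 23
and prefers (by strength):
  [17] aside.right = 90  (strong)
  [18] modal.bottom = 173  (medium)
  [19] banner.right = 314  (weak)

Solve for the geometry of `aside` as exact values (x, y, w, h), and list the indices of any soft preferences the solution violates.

aside = (x=18, y=42, w=72, h=175)
violated soft preferences: none

1. aside.x = 18  [aside.left = status.left + 13]
2. aside.y = 42  [aside.top = status.top + 13]
3. aside.h = 175  [status.bottom = aside.bottom + 13]
4. aside.w = 72  [modal.left = aside.right + 13]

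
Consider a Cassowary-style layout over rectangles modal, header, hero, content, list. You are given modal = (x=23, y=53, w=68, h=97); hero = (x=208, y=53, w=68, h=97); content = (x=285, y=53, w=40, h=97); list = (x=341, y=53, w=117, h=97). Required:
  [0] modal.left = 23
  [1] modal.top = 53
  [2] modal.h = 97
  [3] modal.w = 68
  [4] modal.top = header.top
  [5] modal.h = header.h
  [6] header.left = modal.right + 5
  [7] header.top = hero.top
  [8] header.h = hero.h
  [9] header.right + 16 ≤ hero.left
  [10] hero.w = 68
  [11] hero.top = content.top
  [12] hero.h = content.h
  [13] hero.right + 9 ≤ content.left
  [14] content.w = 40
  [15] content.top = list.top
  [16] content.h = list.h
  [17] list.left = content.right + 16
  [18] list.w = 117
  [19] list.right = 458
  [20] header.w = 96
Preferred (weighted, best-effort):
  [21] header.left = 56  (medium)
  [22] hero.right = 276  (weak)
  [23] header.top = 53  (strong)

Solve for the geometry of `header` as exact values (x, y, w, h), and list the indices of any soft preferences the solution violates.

header = (x=96, y=53, w=96, h=97)
violated soft preferences: 21

1. header.y = 53  [modal.top = header.top]
2. header.h = 97  [modal.h = header.h]
3. header.x = 96  [header.left = modal.right + 5]
4. header.w = 96  [header.w = 96]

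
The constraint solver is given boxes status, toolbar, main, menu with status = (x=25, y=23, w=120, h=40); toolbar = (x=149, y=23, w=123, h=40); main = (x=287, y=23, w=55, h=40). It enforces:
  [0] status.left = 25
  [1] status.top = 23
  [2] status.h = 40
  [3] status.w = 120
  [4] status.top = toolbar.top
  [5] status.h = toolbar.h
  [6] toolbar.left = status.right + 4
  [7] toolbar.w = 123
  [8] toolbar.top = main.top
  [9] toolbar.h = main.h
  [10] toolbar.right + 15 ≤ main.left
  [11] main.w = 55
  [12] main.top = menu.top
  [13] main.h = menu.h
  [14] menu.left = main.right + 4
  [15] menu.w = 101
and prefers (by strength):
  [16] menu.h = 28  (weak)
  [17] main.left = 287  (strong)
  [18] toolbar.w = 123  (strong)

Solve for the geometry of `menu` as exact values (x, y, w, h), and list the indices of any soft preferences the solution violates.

1. menu.y = 23  [main.top = menu.top]
2. menu.h = 40  [main.h = menu.h]
3. menu.x = 346  [menu.left = main.right + 4]
4. menu.w = 101  [menu.w = 101]

menu = (x=346, y=23, w=101, h=40)
violated soft preferences: 16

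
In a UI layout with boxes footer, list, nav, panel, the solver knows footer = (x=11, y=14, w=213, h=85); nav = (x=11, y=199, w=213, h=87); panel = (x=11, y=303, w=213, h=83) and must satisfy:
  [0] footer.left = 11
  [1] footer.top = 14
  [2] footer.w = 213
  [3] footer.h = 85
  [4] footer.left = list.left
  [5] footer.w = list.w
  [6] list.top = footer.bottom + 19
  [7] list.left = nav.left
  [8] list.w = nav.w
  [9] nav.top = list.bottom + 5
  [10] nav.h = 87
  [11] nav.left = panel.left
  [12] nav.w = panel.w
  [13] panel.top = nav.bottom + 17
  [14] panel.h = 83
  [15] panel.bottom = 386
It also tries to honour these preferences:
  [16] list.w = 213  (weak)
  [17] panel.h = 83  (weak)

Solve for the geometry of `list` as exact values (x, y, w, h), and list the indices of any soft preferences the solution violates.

list = (x=11, y=118, w=213, h=76)
violated soft preferences: none

1. list.x = 11  [footer.left = list.left]
2. list.w = 213  [footer.w = list.w]
3. list.y = 118  [list.top = footer.bottom + 19]
4. list.h = 76  [nav.top = list.bottom + 5]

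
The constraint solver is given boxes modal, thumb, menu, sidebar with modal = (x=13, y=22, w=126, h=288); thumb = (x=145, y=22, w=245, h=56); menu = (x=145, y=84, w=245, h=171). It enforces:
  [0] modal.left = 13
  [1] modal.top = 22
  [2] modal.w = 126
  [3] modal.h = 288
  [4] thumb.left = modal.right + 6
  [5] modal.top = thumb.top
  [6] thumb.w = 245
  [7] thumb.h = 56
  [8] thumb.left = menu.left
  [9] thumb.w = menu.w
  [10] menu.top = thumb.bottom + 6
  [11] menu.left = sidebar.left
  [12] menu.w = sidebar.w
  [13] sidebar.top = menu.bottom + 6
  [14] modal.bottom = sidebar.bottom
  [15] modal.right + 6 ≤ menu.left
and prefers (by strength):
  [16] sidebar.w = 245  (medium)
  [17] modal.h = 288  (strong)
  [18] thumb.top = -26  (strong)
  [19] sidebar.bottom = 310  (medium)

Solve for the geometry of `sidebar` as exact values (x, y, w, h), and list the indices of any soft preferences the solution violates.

1. sidebar.x = 145  [menu.left = sidebar.left]
2. sidebar.w = 245  [menu.w = sidebar.w]
3. sidebar.y = 261  [sidebar.top = menu.bottom + 6]
4. sidebar.h = 49  [modal.bottom = sidebar.bottom]

sidebar = (x=145, y=261, w=245, h=49)
violated soft preferences: 18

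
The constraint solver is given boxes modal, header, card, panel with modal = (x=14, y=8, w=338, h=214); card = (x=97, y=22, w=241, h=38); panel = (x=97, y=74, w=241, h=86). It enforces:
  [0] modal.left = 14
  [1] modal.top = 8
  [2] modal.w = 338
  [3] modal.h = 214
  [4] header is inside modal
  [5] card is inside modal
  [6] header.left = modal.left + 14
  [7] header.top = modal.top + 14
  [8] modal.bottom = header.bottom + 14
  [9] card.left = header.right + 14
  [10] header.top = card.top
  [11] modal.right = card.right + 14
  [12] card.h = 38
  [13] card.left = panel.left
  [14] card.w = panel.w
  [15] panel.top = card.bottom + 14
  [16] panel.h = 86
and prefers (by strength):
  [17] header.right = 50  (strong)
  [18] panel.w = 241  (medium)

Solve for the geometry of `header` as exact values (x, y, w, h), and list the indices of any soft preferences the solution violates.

1. header.x = 28  [header.left = modal.left + 14]
2. header.y = 22  [header.top = modal.top + 14]
3. header.h = 186  [modal.bottom = header.bottom + 14]
4. header.w = 55  [card.left = header.right + 14]

header = (x=28, y=22, w=55, h=186)
violated soft preferences: 17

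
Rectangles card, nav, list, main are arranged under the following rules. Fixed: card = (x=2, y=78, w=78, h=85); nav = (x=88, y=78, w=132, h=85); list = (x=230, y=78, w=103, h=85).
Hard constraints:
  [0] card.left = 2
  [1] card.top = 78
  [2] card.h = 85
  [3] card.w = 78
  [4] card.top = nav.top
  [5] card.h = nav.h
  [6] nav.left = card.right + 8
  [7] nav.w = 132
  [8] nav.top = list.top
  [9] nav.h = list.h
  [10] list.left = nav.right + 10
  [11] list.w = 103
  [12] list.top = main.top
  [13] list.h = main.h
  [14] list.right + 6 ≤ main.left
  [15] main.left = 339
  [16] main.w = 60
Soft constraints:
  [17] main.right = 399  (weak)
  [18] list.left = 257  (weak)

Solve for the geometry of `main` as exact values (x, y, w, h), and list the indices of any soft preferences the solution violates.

1. main.y = 78  [list.top = main.top]
2. main.h = 85  [list.h = main.h]
3. main.x = 339  [main.left = 339]
4. main.w = 60  [main.w = 60]

main = (x=339, y=78, w=60, h=85)
violated soft preferences: 18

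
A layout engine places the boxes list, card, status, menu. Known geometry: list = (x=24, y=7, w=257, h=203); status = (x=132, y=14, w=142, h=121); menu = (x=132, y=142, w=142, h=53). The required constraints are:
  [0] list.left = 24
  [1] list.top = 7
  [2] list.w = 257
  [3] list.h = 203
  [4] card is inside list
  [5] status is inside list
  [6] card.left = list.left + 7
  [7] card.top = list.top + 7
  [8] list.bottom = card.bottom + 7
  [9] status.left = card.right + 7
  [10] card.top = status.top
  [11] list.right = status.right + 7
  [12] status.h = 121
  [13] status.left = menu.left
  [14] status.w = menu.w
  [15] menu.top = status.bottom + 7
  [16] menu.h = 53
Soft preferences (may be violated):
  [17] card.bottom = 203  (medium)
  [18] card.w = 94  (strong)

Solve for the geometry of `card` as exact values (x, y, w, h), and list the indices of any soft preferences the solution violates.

1. card.x = 31  [card.left = list.left + 7]
2. card.y = 14  [card.top = list.top + 7]
3. card.h = 189  [list.bottom = card.bottom + 7]
4. card.w = 94  [status.left = card.right + 7]

card = (x=31, y=14, w=94, h=189)
violated soft preferences: none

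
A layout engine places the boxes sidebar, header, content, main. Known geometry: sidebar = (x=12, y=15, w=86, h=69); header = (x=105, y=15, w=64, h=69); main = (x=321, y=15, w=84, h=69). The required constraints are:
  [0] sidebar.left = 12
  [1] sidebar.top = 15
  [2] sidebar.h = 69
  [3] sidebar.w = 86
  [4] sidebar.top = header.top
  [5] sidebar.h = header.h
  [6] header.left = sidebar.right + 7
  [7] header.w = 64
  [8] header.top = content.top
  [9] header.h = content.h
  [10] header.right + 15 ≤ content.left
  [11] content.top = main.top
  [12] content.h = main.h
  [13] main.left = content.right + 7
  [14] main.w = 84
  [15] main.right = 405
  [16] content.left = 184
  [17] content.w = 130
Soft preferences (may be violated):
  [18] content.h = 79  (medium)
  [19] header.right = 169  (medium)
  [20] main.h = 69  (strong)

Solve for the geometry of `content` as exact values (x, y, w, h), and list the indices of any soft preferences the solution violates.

1. content.y = 15  [header.top = content.top]
2. content.h = 69  [header.h = content.h]
3. content.x = 184  [content.left = 184]
4. content.w = 130  [content.w = 130]

content = (x=184, y=15, w=130, h=69)
violated soft preferences: 18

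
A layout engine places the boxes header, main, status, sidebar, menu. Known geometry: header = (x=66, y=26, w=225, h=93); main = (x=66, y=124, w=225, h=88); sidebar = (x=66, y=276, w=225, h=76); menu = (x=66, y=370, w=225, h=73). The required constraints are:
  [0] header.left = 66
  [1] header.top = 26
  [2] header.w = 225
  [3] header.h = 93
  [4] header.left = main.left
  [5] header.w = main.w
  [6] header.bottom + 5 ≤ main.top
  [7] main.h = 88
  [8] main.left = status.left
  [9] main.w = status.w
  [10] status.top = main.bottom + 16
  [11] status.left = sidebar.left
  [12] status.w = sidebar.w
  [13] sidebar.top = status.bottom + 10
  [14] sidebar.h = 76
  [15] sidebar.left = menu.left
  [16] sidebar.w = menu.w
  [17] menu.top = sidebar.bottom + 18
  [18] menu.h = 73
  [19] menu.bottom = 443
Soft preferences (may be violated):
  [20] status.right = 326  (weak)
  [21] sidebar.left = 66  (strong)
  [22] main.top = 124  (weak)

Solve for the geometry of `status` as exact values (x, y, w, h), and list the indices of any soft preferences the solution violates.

1. status.x = 66  [main.left = status.left]
2. status.w = 225  [main.w = status.w]
3. status.y = 228  [status.top = main.bottom + 16]
4. status.h = 38  [sidebar.top = status.bottom + 10]

status = (x=66, y=228, w=225, h=38)
violated soft preferences: 20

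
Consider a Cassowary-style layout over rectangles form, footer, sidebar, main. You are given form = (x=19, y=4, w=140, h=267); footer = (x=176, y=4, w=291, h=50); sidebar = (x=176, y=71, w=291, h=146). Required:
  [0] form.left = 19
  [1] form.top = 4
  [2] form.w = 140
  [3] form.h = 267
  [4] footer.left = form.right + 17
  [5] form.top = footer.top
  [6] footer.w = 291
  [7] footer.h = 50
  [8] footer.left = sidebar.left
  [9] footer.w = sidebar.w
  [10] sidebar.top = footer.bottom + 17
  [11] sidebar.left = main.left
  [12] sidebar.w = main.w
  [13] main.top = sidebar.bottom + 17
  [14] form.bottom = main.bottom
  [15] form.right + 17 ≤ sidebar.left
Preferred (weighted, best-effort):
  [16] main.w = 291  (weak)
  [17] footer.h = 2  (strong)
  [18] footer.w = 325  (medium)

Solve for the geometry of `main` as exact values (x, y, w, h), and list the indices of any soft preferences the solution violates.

main = (x=176, y=234, w=291, h=37)
violated soft preferences: 17, 18

1. main.x = 176  [sidebar.left = main.left]
2. main.w = 291  [sidebar.w = main.w]
3. main.y = 234  [main.top = sidebar.bottom + 17]
4. main.h = 37  [form.bottom = main.bottom]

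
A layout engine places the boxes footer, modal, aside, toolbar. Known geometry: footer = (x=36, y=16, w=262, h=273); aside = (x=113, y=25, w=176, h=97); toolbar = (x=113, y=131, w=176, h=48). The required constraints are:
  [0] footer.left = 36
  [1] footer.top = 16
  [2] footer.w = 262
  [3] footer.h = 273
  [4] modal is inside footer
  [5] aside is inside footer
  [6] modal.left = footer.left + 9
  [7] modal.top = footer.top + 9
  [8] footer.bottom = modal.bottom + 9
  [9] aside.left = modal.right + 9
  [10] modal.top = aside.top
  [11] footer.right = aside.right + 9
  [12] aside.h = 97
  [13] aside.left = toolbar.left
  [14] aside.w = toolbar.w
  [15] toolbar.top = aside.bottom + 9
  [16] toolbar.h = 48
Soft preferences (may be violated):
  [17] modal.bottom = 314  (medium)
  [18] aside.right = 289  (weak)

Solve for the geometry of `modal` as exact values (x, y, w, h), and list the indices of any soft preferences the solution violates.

modal = (x=45, y=25, w=59, h=255)
violated soft preferences: 17

1. modal.x = 45  [modal.left = footer.left + 9]
2. modal.y = 25  [modal.top = footer.top + 9]
3. modal.h = 255  [footer.bottom = modal.bottom + 9]
4. modal.w = 59  [aside.left = modal.right + 9]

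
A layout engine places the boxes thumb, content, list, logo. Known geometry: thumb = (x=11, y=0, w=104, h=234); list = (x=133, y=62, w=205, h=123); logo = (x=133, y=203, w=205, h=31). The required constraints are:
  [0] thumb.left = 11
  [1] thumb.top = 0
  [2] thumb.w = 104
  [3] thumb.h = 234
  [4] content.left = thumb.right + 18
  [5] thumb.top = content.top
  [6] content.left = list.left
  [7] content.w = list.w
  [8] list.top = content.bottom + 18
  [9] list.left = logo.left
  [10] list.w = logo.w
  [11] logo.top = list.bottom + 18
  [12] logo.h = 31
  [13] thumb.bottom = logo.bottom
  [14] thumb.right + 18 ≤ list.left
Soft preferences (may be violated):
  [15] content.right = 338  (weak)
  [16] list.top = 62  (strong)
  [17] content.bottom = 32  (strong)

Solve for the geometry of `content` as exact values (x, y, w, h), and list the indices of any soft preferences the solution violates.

1. content.x = 133  [content.left = thumb.right + 18]
2. content.y = 0  [thumb.top = content.top]
3. content.w = 205  [content.w = list.w]
4. content.h = 44  [list.top = content.bottom + 18]

content = (x=133, y=0, w=205, h=44)
violated soft preferences: 17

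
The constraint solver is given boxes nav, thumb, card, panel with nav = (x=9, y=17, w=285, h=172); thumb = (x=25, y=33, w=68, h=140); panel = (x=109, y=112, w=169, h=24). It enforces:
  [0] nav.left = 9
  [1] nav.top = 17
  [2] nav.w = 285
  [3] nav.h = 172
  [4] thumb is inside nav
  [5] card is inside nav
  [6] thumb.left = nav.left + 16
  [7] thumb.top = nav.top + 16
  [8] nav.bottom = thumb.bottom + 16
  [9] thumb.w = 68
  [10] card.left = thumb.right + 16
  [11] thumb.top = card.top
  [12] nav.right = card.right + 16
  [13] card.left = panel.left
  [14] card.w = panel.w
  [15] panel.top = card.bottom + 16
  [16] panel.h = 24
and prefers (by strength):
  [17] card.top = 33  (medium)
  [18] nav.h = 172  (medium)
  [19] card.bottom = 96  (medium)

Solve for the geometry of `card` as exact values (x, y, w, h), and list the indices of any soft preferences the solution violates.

card = (x=109, y=33, w=169, h=63)
violated soft preferences: none

1. card.x = 109  [card.left = thumb.right + 16]
2. card.y = 33  [thumb.top = card.top]
3. card.w = 169  [nav.right = card.right + 16]
4. card.h = 63  [panel.top = card.bottom + 16]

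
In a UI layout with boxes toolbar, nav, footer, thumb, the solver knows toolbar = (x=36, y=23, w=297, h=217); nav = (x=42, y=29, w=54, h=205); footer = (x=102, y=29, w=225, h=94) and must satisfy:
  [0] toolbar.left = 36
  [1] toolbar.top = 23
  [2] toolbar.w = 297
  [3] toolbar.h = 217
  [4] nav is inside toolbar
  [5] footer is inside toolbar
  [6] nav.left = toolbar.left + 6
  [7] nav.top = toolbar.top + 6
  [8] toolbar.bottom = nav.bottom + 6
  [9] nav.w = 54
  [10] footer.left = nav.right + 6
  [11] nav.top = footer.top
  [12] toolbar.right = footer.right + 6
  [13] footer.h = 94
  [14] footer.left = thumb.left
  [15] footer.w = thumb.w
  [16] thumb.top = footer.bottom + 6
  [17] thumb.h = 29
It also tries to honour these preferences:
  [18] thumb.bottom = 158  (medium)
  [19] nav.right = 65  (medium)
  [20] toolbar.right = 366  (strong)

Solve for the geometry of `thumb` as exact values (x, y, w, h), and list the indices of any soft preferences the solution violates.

thumb = (x=102, y=129, w=225, h=29)
violated soft preferences: 19, 20

1. thumb.x = 102  [footer.left = thumb.left]
2. thumb.w = 225  [footer.w = thumb.w]
3. thumb.y = 129  [thumb.top = footer.bottom + 6]
4. thumb.h = 29  [thumb.h = 29]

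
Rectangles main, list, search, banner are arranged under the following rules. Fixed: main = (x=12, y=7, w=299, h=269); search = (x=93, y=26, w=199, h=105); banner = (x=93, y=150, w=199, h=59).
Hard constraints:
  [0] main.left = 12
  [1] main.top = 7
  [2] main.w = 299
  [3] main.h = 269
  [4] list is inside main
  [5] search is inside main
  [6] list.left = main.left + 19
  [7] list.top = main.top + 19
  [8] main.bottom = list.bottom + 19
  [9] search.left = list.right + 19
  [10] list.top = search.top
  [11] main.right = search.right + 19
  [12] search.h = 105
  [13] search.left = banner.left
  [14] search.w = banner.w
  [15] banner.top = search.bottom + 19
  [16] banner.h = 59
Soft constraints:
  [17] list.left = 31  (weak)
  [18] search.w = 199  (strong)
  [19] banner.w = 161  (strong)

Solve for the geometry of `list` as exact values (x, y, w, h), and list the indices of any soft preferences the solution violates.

1. list.x = 31  [list.left = main.left + 19]
2. list.y = 26  [list.top = main.top + 19]
3. list.h = 231  [main.bottom = list.bottom + 19]
4. list.w = 43  [search.left = list.right + 19]

list = (x=31, y=26, w=43, h=231)
violated soft preferences: 19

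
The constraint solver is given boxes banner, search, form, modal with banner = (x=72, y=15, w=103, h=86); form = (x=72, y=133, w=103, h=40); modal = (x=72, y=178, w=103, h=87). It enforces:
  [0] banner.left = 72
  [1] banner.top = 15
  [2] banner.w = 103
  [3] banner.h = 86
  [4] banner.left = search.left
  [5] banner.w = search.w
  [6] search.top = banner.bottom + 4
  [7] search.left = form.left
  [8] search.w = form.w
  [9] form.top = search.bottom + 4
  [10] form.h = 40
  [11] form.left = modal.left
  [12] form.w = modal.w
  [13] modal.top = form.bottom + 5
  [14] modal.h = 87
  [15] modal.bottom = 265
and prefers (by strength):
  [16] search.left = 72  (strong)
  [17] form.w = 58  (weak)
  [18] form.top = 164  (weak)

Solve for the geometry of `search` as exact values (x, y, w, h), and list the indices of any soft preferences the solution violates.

1. search.x = 72  [banner.left = search.left]
2. search.w = 103  [banner.w = search.w]
3. search.y = 105  [search.top = banner.bottom + 4]
4. search.h = 24  [form.top = search.bottom + 4]

search = (x=72, y=105, w=103, h=24)
violated soft preferences: 17, 18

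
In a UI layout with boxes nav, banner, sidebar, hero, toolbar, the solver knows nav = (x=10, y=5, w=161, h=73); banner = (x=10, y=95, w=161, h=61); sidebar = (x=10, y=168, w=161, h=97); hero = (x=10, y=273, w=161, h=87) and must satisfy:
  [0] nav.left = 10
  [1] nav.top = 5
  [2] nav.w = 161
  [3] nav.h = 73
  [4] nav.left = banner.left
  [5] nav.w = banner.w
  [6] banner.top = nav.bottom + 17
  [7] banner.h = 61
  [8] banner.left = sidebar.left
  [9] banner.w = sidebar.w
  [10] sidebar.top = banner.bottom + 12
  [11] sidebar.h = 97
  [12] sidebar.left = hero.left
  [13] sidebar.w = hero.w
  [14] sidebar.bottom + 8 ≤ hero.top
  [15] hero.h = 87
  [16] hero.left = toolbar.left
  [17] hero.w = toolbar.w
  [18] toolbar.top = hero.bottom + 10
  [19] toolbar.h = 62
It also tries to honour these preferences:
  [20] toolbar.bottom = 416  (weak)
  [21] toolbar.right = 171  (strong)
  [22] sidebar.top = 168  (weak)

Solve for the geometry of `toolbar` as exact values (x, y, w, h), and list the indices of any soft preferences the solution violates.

toolbar = (x=10, y=370, w=161, h=62)
violated soft preferences: 20

1. toolbar.x = 10  [hero.left = toolbar.left]
2. toolbar.w = 161  [hero.w = toolbar.w]
3. toolbar.y = 370  [toolbar.top = hero.bottom + 10]
4. toolbar.h = 62  [toolbar.h = 62]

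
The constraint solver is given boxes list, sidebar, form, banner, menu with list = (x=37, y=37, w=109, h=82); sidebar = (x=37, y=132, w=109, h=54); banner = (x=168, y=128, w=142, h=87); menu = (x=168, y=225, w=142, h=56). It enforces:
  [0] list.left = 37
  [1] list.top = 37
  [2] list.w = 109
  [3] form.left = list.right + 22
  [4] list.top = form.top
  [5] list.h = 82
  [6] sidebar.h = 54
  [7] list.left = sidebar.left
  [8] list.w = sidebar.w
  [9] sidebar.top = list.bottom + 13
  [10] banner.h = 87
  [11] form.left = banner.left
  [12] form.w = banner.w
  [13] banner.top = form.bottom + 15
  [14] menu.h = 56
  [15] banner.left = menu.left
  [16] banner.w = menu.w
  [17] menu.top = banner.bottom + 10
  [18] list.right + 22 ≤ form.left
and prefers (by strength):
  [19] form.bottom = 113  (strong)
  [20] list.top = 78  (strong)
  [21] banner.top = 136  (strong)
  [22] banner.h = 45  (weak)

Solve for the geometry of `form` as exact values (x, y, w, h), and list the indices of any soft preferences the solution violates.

form = (x=168, y=37, w=142, h=76)
violated soft preferences: 20, 21, 22

1. form.x = 168  [form.left = list.right + 22]
2. form.y = 37  [list.top = form.top]
3. form.w = 142  [form.w = banner.w]
4. form.h = 76  [banner.top = form.bottom + 15]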